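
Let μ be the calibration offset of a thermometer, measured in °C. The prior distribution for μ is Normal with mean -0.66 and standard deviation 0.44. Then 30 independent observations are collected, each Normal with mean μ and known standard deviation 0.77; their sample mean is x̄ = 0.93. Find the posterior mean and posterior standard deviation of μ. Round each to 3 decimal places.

Posterior mean ≈ 0.783; posterior SD ≈ 0.134

With known σ, the Normal prior is conjugate. Weight on the data is w = (n/σ²)/(n/σ² + 1/τ₀²) = 50.5988/(50.5988+5.16529) = 0.90737.
Posterior mean = w·x̄ + (1−w)·μ₀ = 0.90737·0.93 + 0.092628·-0.66 = 0.783. Posterior variance = 1/(50.5988+5.16529) = 0.0179327, so SD = 0.134.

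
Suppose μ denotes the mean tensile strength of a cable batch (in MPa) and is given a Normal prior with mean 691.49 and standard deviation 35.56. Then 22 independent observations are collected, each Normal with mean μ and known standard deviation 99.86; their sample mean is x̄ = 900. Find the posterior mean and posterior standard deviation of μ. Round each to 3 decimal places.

Prior precision 1/τ₀² = 1/35.56² = 0.00079082; data precision n/σ² = 22/99.86² = 0.00220617.
Posterior precision = 0.00079082 + 0.00220617 = 0.00299699, giving posterior SD = 1/√0.00299699 = 18.267.
Posterior mean = (0.00079082·691.49 + 0.00220617·900) / 0.00299699 = 844.980.

Posterior mean ≈ 844.980; posterior SD ≈ 18.267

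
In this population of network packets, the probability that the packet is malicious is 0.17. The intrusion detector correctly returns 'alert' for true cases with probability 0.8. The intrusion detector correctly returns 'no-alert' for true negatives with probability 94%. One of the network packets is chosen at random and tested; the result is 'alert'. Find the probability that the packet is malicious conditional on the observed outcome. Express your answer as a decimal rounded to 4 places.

Let H be the event that the packet is malicious. P(H) = 0.17, so P(¬H) = 0.83. With E the 'alert' result, P(E|H) = 0.8 and P(E|¬H) = 0.06.
P(E) = 0.8·0.17 + 0.06·0.83 = 0.13600 + 0.049800 = 0.18580.
By Bayes' theorem, P(H|E) = 0.13600 / 0.18580 = 0.7320.

P(H | E) ≈ 0.7320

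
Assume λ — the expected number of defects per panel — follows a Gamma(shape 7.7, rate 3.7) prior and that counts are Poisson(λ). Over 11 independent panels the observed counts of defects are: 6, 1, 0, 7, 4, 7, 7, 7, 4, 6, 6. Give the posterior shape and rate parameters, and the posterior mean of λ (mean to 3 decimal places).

The Poisson likelihood adds the total count to the shape and the number of exposure periods to the rate. Here ∑xᵢ = 55 and n = 11, so shape 7.7→62.7 and rate 3.7→14.7.
E[λ | data] = 62.7/14.7 = 4.265.

Posterior: Gamma(shape=62.7, rate=14.7); mean ≈ 4.265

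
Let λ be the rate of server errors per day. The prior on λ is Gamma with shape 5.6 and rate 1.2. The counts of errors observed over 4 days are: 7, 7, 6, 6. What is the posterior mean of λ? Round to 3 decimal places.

Posterior mean ≈ 6.077

The Poisson likelihood adds the total count to the shape and the number of exposure periods to the rate. Here ∑xᵢ = 26 and n = 4, so shape 5.6→31.6 and rate 1.2→5.2.
E[λ | data] = 31.6/5.2 = 6.077.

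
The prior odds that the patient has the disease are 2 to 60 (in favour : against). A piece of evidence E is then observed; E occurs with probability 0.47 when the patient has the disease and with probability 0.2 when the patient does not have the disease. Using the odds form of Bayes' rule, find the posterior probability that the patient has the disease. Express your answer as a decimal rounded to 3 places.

Prior odds = 2/60 = 0.033333. In log-odds, ln(0.033333) = -3.4012.
Add log likelihood ratio: ln(2.3500) = 0.85442.
Posterior log-odds = -2.5468, so posterior odds = exp(-2.5468) = 0.078333. Converting, P(H|E) = 0.078333/1.0783 = 0.073.

Posterior probability ≈ 0.073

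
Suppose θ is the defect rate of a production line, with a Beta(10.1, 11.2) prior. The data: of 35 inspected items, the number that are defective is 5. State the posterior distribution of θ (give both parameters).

Posterior: Beta(15.1, 41.2)

Observing 5 successes and 30 failures updates Beta(10.1, 11.2) by adding the success and failure counts to the two shape parameters: α = 10.1+5 = 15.1, β = 11.2+30 = 41.2.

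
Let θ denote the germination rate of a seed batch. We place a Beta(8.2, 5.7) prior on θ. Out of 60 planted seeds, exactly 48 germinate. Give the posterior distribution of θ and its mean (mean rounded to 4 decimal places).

The binomial likelihood is conjugate to the Beta prior: with 48 successes and 12 failures, the posterior is Beta(8.2+48, 5.7+12) = Beta(56.2, 17.7).
Posterior mean = α/(α+β) = 56.2/73.9 = 0.7605.

Posterior: Beta(56.2, 17.7); mean ≈ 0.7605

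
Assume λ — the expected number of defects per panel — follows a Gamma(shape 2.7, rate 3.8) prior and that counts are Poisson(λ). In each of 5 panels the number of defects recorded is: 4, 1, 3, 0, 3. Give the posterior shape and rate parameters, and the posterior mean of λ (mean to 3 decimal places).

Total count ∑xᵢ = 11 over n = 5 panels.
Gamma is conjugate to the Poisson likelihood: posterior is Gamma(shape = 2.7+11 = 13.7, rate = 3.8+5 = 8.8).
E[λ | data] = 13.7/8.8 = 1.557.

Posterior: Gamma(shape=13.7, rate=8.8); mean ≈ 1.557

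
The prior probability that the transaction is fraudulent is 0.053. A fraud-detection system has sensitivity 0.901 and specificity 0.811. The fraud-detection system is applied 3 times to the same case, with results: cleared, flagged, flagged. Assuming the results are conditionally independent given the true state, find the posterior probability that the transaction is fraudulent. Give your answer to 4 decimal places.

Posterior P(H) ≈ 0.1344

With H the event that the transaction is fraudulent, the joint likelihood of the observed sequence is P(data|H) = 0.099·0.901·0.901 = 0.080368 and P(data|¬H) = 0.811·0.189·0.189 = 0.028970.
Bayes: P(H|data) = 0.053·0.080368 / (0.053·0.080368 + 0.947·0.028970) = 0.0042595/0.031694 = 0.1344.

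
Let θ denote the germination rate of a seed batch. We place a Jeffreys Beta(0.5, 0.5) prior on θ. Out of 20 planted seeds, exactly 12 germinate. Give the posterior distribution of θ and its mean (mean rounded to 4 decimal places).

Posterior: Beta(12.5, 8.5); mean ≈ 0.5952

Observing 12 successes and 8 failures updates Beta(0.5, 0.5) by adding the success and failure counts to the two shape parameters: α = 0.5+12 = 12.5, β = 0.5+8 = 8.5.
E[θ | data] = 12.5/(12.5+8.5) = 0.5952.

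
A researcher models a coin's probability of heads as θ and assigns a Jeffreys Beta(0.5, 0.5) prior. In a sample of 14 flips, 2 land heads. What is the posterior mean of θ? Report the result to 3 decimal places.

The binomial likelihood is conjugate to the Beta prior: with 2 successes and 12 failures, the posterior is Beta(0.5+2, 0.5+12) = Beta(2.5, 12.5).
E[θ | data] = 2.5/(2.5+12.5) = 0.167.

Posterior mean ≈ 0.167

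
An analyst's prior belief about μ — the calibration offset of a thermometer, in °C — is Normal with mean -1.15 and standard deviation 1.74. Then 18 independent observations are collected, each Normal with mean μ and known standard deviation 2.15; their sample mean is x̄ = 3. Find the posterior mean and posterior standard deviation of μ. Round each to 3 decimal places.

Posterior mean ≈ 2.676; posterior SD ≈ 0.487

With known σ, the Normal prior is conjugate. Weight on the data is w = (n/σ²)/(n/σ² + 1/τ₀²) = 3.89400/(3.89400+0.330295) = 0.92181.
Posterior mean = w·x̄ + (1−w)·μ₀ = 0.92181·3 + 0.078189·-1.15 = 2.676. Posterior variance = 1/(3.89400+0.330295) = 0.236726, so SD = 0.487.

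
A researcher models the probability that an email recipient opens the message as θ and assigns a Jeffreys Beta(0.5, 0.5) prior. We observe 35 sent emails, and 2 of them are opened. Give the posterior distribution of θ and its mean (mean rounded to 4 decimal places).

Posterior: Beta(2.5, 33.5); mean ≈ 0.0694

Observing 2 successes and 33 failures updates Beta(0.5, 0.5) by adding the success and failure counts to the two shape parameters: α = 0.5+2 = 2.5, β = 0.5+33 = 33.5.
Posterior mean = α/(α+β) = 2.5/36 = 0.0694.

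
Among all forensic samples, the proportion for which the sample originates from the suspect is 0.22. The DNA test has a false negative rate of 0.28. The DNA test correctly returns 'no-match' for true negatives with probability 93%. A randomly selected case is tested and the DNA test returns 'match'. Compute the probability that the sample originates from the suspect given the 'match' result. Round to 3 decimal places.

Let H be the event that the sample originates from the suspect. P(H) = 0.22, so P(¬H) = 0.78. With E the 'match' result, P(E|H) = 0.72 and P(E|¬H) = 0.07.
P(E) = 0.72·0.22 + 0.07·0.78 = 0.15840 + 0.054600 = 0.21300.
By Bayes' theorem, P(H|E) = 0.15840 / 0.21300 = 0.744.

P(H | E) ≈ 0.744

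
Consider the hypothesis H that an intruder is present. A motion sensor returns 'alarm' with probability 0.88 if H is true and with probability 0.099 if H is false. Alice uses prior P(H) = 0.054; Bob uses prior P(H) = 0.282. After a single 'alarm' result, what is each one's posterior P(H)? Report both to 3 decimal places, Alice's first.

P('+'|H) = 0.88, P('+'|¬H) = 0.099.
Alice: numerator 0.88·0.054 = 0.047520; evidence = 0.047520+0.099·0.946 = 0.14117; posterior = 0.337.
Bob: numerator 0.88·0.282 = 0.24816; evidence = 0.24816+0.099·0.718 = 0.31924; posterior = 0.777.

Alice: 0.337; Bob: 0.777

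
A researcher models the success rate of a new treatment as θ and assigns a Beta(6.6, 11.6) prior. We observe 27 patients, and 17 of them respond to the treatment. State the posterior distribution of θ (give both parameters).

Observing 17 successes and 10 failures updates Beta(6.6, 11.6) by adding the success and failure counts to the two shape parameters: α = 6.6+17 = 23.6, β = 11.6+10 = 21.6.

Posterior: Beta(23.6, 21.6)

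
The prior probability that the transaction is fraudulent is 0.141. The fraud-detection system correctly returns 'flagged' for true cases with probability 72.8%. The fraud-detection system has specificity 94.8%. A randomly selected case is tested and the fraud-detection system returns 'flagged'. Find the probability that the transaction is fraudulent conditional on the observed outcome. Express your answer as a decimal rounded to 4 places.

P(H | E) ≈ 0.6968

Let H be the event that the transaction is fraudulent. P(H) = 0.141, so P(¬H) = 0.859. With E the 'flagged' result, P(E|H) = 0.728 and P(E|¬H) = 0.052.
P(E) = 0.728·0.141 + 0.052·0.859 = 0.10265 + 0.044668 = 0.14732.
By Bayes' theorem, P(H|E) = 0.10265 / 0.14732 = 0.6968.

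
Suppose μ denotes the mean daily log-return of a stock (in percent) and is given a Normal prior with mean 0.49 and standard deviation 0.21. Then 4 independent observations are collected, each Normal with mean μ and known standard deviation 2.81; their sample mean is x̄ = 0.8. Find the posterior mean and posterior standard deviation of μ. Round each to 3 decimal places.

Posterior mean ≈ 0.497; posterior SD ≈ 0.208

Prior precision 1/τ₀² = 1/0.21² = 22.6757; data precision n/σ² = 4/2.81² = 0.506579.
Posterior precision = 22.6757 + 0.506579 = 23.1823, giving posterior SD = 1/√23.1823 = 0.208.
Posterior mean = (22.6757·0.49 + 0.506579·0.8) / 23.1823 = 0.497.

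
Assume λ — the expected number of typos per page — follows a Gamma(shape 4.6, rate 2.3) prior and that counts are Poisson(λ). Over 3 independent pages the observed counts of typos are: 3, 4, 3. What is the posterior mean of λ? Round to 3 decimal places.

Posterior mean ≈ 2.755

The Poisson likelihood adds the total count to the shape and the number of exposure periods to the rate. Here ∑xᵢ = 10 and n = 3, so shape 4.6→14.6 and rate 2.3→5.3.
Posterior mean = shape/rate = 14.6/5.3 = 2.755.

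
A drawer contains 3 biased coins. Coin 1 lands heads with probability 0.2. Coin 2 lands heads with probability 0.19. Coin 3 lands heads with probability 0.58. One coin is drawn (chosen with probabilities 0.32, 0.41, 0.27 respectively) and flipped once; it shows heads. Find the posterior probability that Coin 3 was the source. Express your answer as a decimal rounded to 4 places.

P(heads|C1) = 0.2; P(heads|C2) = 0.19; P(heads|C3) = 0.58.
Prior × likelihood for each source: 0.32·0.2=0.06400, 0.41·0.19=0.07790, 0.27·0.58=0.1566. Summing gives P(heads) = 0.29850.
P(Coin 3 | heads) = 0.1566 / 0.29850 = 0.5246.

Posterior probability ≈ 0.5246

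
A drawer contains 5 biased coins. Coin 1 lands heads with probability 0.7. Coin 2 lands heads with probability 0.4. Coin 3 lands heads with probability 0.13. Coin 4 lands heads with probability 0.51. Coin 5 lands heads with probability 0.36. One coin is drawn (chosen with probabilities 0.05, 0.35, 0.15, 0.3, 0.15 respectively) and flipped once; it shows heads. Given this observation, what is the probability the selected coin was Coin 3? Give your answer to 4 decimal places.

Posterior probability ≈ 0.0486

Tabulate prior·likelihood by source: [1] prior 0.05, lik 0.7, product 0.03500; [2] prior 0.35, lik 0.4, product 0.1400; [3] prior 0.15, lik 0.13, product 0.01950; [4] prior 0.3, lik 0.51, product 0.1530; [5] prior 0.15, lik 0.36, product 0.05400.
Normalizing constant = 0.40150; the posterior for Coin 3 is its product over the sum, 0.01950/0.40150 = 0.0486.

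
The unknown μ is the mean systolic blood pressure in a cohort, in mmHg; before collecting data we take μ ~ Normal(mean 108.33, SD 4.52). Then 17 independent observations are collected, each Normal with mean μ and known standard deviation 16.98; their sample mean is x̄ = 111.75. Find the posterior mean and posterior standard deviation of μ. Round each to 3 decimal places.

Posterior mean ≈ 110.199; posterior SD ≈ 3.044

With known σ, the Normal prior is conjugate. Weight on the data is w = (n/σ²)/(n/σ² + 1/τ₀²) = 0.0589622/(0.0589622+0.0489467) = 0.54641.
Posterior mean = w·x̄ + (1−w)·μ₀ = 0.54641·111.75 + 0.45359·108.33 = 110.199. Posterior variance = 1/(0.0589622+0.0489467) = 9.26708, so SD = 3.044.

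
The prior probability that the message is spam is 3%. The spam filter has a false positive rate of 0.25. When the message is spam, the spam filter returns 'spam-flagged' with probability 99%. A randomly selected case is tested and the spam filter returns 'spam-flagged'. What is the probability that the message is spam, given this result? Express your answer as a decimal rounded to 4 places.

P(H | E) ≈ 0.1091

Write H for 'the message is spam'. Prior odds H:¬H = 0.03/0.97 = 0.030928. For the 'spam-flagged' outcome, the likelihood ratio is 0.99/0.25 = 3.9600.
Posterior odds = 0.030928 × 3.9600 = 0.12247, so P(H|E) = 0.12247/(1+0.12247) = 0.1091.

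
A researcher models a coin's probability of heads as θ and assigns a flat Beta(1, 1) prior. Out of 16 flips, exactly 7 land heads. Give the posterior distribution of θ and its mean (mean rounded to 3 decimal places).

Posterior: Beta(8, 10); mean ≈ 0.444

Observing 7 successes and 9 failures updates Beta(1, 1) by adding the success and failure counts to the two shape parameters: α = 1+7 = 8, β = 1+9 = 10.
Posterior mean = α/(α+β) = 8/18 = 0.444.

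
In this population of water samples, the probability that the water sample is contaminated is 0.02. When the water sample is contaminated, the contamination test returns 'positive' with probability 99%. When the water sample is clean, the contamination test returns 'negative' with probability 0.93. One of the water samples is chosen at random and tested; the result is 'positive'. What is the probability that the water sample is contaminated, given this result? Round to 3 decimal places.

Write H for 'the water sample is contaminated'. Prior odds H:¬H = 0.02/0.98 = 0.020408. For the 'positive' outcome, the likelihood ratio is 0.99/0.07 = 14.143.
Posterior odds = 0.020408 × 14.143 = 0.28863, so P(H|E) = 0.28863/(1+0.28863) = 0.224.

P(H | E) ≈ 0.224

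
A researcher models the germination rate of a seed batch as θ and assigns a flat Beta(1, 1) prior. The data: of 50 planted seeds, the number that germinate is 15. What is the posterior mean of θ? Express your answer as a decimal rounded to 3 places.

The binomial likelihood is conjugate to the Beta prior: with 15 successes and 35 failures, the posterior is Beta(1+15, 1+35) = Beta(16, 36).
E[θ | data] = 16/(16+36) = 0.308.

Posterior mean ≈ 0.308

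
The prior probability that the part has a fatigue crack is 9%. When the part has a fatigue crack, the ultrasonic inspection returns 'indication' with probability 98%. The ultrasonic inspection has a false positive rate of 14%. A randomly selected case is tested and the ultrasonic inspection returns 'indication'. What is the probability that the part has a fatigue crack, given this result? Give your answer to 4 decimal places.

Write H for 'the part has a fatigue crack'. Prior odds H:¬H = 0.09/0.91 = 0.098901. For the 'indication' outcome, the likelihood ratio is 0.98/0.14 = 7.0000.
Posterior odds = 0.098901 × 7.0000 = 0.69231, so P(H|E) = 0.69231/(1+0.69231) = 0.4091.

P(H | E) ≈ 0.4091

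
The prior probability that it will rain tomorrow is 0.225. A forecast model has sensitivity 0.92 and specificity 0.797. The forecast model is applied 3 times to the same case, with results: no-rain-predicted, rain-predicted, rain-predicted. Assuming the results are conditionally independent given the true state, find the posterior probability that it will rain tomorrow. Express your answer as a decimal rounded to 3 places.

Posterior P(H) ≈ 0.374

Let H be the event that it will rain tomorrow; start with P(H) = 0.225. P('rain-predicted'|H) = 0.92, P('rain-predicted'|¬H) = 0.203.
Update on result 1 ('no-rain-predicted'): P(H) ← 0.08·0.2250 / (0.08·0.2250 + 0.797·0.7750) = 0.018000/0.63568 = 0.0283.
Update on result 2 ('rain-predicted'): P(H) ← 0.92·0.0283 / (0.92·0.0283 + 0.203·0.9717) = 0.026051/0.22330 = 0.1167.
Update on result 3 ('rain-predicted'): P(H) ← 0.92·0.1167 / (0.92·0.1167 + 0.203·0.8833) = 0.10733/0.28665 = 0.3744.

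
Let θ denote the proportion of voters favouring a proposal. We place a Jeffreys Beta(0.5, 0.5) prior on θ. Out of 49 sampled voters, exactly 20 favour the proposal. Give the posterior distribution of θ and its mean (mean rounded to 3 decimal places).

Observing 20 successes and 29 failures updates Beta(0.5, 0.5) by adding the success and failure counts to the two shape parameters: α = 0.5+20 = 20.5, β = 0.5+29 = 29.5.
Posterior mean = α/(α+β) = 20.5/50 = 0.410.

Posterior: Beta(20.5, 29.5); mean ≈ 0.410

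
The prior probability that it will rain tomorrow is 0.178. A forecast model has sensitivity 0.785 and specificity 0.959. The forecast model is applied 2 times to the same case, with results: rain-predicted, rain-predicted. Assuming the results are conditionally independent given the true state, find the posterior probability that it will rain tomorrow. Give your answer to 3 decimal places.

Posterior P(H) ≈ 0.988

Let H be the event that it will rain tomorrow; start with P(H) = 0.178. P('rain-predicted'|H) = 0.785, P('rain-predicted'|¬H) = 0.041.
Update on result 1 ('rain-predicted'): P(H) ← 0.785·0.1780 / (0.785·0.1780 + 0.041·0.8220) = 0.13973/0.17343 = 0.8057.
Update on result 2 ('rain-predicted'): P(H) ← 0.785·0.8057 / (0.785·0.8057 + 0.041·0.1943) = 0.63246/0.64042 = 0.9876.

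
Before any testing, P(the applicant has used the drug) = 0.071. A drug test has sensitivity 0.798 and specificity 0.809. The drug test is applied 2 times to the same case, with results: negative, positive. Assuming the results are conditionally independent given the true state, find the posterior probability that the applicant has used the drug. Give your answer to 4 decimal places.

Posterior P(H) ≈ 0.0738

Let H be the event that the applicant has used the drug; start with P(H) = 0.071. P('positive'|H) = 0.798, P('positive'|¬H) = 0.191.
Update on result 1 ('negative'): P(H) ← 0.202·0.0710 / (0.202·0.0710 + 0.809·0.9290) = 0.014342/0.76590 = 0.0187.
Update on result 2 ('positive'): P(H) ← 0.798·0.0187 / (0.798·0.0187 + 0.191·0.9813) = 0.014943/0.20237 = 0.0738.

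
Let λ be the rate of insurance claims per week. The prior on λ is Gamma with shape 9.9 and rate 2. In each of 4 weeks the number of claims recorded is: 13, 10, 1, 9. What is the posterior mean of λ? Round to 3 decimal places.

The Poisson likelihood adds the total count to the shape and the number of exposure periods to the rate. Here ∑xᵢ = 33 and n = 4, so shape 9.9→42.9 and rate 2→6.
Posterior mean = shape/rate = 42.9/6 = 7.150.

Posterior mean ≈ 7.150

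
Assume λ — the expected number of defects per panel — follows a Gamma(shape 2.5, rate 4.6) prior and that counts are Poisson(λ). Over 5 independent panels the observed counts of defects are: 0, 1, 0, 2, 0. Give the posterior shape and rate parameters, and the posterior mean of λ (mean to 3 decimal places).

Total count ∑xᵢ = 3 over n = 5 panels.
Gamma is conjugate to the Poisson likelihood: posterior is Gamma(shape = 2.5+3 = 5.5, rate = 4.6+5 = 9.6).
Posterior mean = shape/rate = 5.5/9.6 = 0.573.

Posterior: Gamma(shape=5.5, rate=9.6); mean ≈ 0.573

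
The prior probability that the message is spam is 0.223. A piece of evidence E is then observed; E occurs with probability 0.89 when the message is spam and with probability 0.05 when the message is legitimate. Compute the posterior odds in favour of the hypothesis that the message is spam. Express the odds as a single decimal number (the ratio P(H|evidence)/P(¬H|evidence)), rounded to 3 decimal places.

Posterior odds ≈ 5.109

Prior odds = 0.223/(1−0.223) = 0.28700.
Likelihood ratio for E = 0.89/0.05 = 17.800.
Posterior odds = prior odds × LR = 5.1086.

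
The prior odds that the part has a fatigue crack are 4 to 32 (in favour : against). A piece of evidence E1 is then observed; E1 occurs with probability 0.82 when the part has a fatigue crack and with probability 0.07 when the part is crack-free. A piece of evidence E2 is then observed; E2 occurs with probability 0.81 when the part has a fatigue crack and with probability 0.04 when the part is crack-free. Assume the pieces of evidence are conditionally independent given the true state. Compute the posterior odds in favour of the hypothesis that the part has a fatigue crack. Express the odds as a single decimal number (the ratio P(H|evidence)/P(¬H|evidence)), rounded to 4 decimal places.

Posterior odds ≈ 29.6518

Prior odds = 4/32 = 0.12500.
Likelihood ratio for E1 = 0.82/0.07 = 11.714.
Likelihood ratio for E2 = 0.81/0.04 = 20.250.
Posterior odds = prior odds × LR₁ × LR₂ = 29.652.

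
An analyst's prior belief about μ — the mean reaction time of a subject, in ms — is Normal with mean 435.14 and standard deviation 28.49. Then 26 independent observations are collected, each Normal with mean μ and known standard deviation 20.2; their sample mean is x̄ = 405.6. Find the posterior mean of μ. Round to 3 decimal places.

With known σ, the Normal prior is conjugate. Weight on the data is w = (n/σ²)/(n/σ² + 1/τ₀²) = 0.0637192/(0.0637192+0.00123201) = 0.98103.
Posterior mean = w·x̄ + (1−w)·μ₀ = 0.98103·405.6 + 0.018968·435.14 = 406.160.

Posterior mean ≈ 406.160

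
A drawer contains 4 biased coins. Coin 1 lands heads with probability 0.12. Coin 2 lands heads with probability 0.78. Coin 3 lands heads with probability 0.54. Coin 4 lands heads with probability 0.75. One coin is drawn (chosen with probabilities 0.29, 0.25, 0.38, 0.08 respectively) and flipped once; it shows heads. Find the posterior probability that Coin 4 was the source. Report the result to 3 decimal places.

P(heads|C1) = 0.12; P(heads|C2) = 0.78; P(heads|C3) = 0.54; P(heads|C4) = 0.75.
Prior × likelihood for each source: 0.29·0.12=0.03480, 0.25·0.78=0.1950, 0.38·0.54=0.2052, 0.08·0.75=0.06000. Summing gives P(heads) = 0.49500.
P(Coin 4 | heads) = 0.06000 / 0.49500 = 0.121.

Posterior probability ≈ 0.121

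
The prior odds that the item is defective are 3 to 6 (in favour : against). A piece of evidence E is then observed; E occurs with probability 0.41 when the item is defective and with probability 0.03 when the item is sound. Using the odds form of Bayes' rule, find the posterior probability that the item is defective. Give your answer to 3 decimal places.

Prior odds = 3/6 = 0.50000. In log-odds, ln(0.50000) = -0.69315.
Add log likelihood ratio: ln(13.667) = 2.6150.
Posterior log-odds = 1.9218, so posterior odds = exp(1.9218) = 6.8333. Converting, P(H|E) = 6.8333/7.8333 = 0.872.

Posterior probability ≈ 0.872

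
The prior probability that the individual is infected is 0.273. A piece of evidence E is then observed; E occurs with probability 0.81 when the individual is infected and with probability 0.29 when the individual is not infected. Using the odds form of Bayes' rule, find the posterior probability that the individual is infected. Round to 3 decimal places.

Posterior probability ≈ 0.512

Prior odds = 0.273/(1−0.273) = 0.37552. In log-odds, ln(0.37552) = -0.97945.
Add log likelihood ratio: ln(2.7931) = 1.0272.
Posterior log-odds = 0.047699, so posterior odds = exp(0.047699) = 1.0489. Converting, P(H|E) = 1.0489/2.0489 = 0.512.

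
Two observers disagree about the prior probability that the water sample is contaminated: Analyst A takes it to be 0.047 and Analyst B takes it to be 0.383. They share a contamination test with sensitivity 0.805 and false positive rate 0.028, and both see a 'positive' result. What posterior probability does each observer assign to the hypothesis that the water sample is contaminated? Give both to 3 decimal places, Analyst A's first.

Analyst A: 0.586; Analyst B: 0.947

P('+'|H) = 0.805, P('+'|¬H) = 0.028.
Analyst A: numerator 0.805·0.047 = 0.037835; evidence = 0.037835+0.028·0.953 = 0.064519; posterior = 0.586.
Analyst B: numerator 0.805·0.383 = 0.30832; evidence = 0.30832+0.028·0.617 = 0.32559; posterior = 0.947.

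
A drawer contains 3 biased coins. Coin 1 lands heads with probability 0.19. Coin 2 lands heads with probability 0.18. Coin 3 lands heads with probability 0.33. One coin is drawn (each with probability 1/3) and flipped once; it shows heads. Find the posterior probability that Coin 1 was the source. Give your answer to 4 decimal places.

Posterior probability ≈ 0.2714

P(heads|C1) = 0.19; P(heads|C2) = 0.18; P(heads|C3) = 0.33.
Prior × likelihood for each source: 0.333333·0.19=0.06333, 0.333333·0.18=0.06000, 0.333333·0.33=0.1100. Summing gives P(heads) = 0.23333.
P(Coin 1 | heads) = 0.06333 / 0.23333 = 0.2714.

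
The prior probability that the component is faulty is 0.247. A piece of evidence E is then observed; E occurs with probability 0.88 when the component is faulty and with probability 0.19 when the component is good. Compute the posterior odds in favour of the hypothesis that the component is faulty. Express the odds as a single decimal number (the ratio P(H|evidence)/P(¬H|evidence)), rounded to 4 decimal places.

Prior odds = 0.247/(1−0.247) = 0.32802.
Likelihood ratio for E = 0.88/0.19 = 4.6316.
Posterior odds = prior odds × LR = 1.5193.

Posterior odds ≈ 1.5193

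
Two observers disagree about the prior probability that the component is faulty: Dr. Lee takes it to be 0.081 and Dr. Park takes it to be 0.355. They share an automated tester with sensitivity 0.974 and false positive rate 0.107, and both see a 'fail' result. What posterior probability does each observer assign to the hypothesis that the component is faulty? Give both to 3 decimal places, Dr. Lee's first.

The likelihood ratio for a 'fail' result is 0.974/0.107 = 9.1028.
Dr. Lee: prior odds 0.081/0.919 = 0.088139; posterior odds 0.80231; posterior probability 0.445.
Dr. Park: prior odds 0.355/0.645 = 0.55039; posterior odds 5.0101; posterior probability 0.834.

Dr. Lee: 0.445; Dr. Park: 0.834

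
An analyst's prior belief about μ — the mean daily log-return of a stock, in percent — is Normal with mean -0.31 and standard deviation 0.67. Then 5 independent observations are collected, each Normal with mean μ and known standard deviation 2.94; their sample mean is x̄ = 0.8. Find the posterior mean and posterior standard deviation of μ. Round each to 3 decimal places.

Posterior mean ≈ -0.081; posterior SD ≈ 0.597

With known σ, the Normal prior is conjugate. Weight on the data is w = (n/σ²)/(n/σ² + 1/τ₀²) = 0.578463/(0.578463+2.22767) = 0.20614.
Posterior mean = w·x̄ + (1−w)·μ₀ = 0.20614·0.8 + 0.79386·-0.31 = -0.081. Posterior variance = 1/(0.578463+2.22767) = 0.356363, so SD = 0.597.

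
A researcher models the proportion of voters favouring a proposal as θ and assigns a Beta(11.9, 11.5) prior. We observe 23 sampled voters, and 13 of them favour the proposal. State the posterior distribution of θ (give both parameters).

Posterior: Beta(24.9, 21.5)

The binomial likelihood is conjugate to the Beta prior: with 13 successes and 10 failures, the posterior is Beta(11.9+13, 11.5+10) = Beta(24.9, 21.5).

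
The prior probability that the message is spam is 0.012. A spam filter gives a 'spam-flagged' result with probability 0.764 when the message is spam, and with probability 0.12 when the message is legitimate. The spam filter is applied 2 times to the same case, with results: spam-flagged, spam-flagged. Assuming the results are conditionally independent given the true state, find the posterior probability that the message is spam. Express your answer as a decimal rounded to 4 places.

Let H be the event that the message is spam; start with P(H) = 0.012. P('spam-flagged'|H) = 0.764, P('spam-flagged'|¬H) = 0.12.
Update on result 1 ('spam-flagged'): P(H) ← 0.764·0.0120 / (0.764·0.0120 + 0.12·0.9880) = 0.0091680/0.12773 = 0.0718.
Update on result 2 ('spam-flagged'): P(H) ← 0.764·0.0718 / (0.764·0.0718 + 0.12·0.9282) = 0.054838/0.16622 = 0.3299.

Posterior P(H) ≈ 0.3299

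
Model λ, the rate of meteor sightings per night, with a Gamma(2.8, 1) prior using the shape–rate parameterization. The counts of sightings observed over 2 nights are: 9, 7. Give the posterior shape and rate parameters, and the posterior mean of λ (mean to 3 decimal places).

Total count ∑xᵢ = 16 over n = 2 nights.
Gamma is conjugate to the Poisson likelihood: posterior is Gamma(shape = 2.8+16 = 18.8, rate = 1+2 = 3).
Posterior mean = shape/rate = 18.8/3 = 6.267.

Posterior: Gamma(shape=18.8, rate=3); mean ≈ 6.267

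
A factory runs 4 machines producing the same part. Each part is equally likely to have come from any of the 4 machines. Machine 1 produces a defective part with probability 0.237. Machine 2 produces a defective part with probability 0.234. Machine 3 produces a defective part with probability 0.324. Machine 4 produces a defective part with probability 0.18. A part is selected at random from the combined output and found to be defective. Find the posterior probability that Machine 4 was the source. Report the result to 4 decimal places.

Posterior probability ≈ 0.1846

Tabulate prior·likelihood by source: [1] prior 0.25, lik 0.237, product 0.05925; [2] prior 0.25, lik 0.234, product 0.05850; [3] prior 0.25, lik 0.324, product 0.08100; [4] prior 0.25, lik 0.18, product 0.04500.
Normalizing constant = 0.24375; the posterior for Machine 4 is its product over the sum, 0.04500/0.24375 = 0.1846.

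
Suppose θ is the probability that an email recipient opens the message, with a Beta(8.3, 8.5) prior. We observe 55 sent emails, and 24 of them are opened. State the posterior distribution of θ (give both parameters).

Posterior: Beta(32.3, 39.5)

Observing 24 successes and 31 failures updates Beta(8.3, 8.5) by adding the success and failure counts to the two shape parameters: α = 8.3+24 = 32.3, β = 8.5+31 = 39.5.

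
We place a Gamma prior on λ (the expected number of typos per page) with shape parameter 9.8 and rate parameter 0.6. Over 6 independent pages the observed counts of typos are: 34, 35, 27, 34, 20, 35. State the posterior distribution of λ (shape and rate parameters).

Posterior: Gamma(shape=194.8, rate=6.6)

The Poisson likelihood adds the total count to the shape and the number of exposure periods to the rate. Here ∑xᵢ = 185 and n = 6, so shape 9.8→194.8 and rate 0.6→6.6.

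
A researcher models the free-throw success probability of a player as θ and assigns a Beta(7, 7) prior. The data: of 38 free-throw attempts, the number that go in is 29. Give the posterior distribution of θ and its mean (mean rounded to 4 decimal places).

Posterior: Beta(36, 16); mean ≈ 0.6923

Observing 29 successes and 9 failures updates Beta(7, 7) by adding the success and failure counts to the two shape parameters: α = 7+29 = 36, β = 7+9 = 16.
E[θ | data] = 36/(36+16) = 0.6923.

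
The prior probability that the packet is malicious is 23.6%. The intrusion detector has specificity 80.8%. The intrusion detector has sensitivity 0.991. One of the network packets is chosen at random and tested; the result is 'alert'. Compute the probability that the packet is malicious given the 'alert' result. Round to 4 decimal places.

P(H | E) ≈ 0.6146

Write H for 'the packet is malicious'. Prior odds H:¬H = 0.236/0.764 = 0.30890. For the 'alert' outcome, the likelihood ratio is 0.991/0.192 = 5.1615.
Posterior odds = 0.30890 × 5.1615 = 1.5944, so P(H|E) = 1.5944/(1+1.5944) = 0.6146.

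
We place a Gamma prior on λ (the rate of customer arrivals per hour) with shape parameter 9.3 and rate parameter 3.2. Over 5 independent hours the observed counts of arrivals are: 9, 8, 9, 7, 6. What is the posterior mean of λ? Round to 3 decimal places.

The Poisson likelihood adds the total count to the shape and the number of exposure periods to the rate. Here ∑xᵢ = 39 and n = 5, so shape 9.3→48.3 and rate 3.2→8.2.
E[λ | data] = 48.3/8.2 = 5.890.

Posterior mean ≈ 5.890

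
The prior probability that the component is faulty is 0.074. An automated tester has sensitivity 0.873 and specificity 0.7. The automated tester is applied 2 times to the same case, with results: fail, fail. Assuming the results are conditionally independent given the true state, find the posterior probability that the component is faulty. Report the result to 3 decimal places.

With H the event that the component is faulty, the joint likelihood of the observed sequence is P(data|H) = 0.873·0.873 = 0.76213 and P(data|¬H) = 0.3·0.3 = 0.090000.
Bayes: P(H|data) = 0.074·0.76213 / (0.074·0.76213 + 0.926·0.090000) = 0.056398/0.13974 = 0.4036.

Posterior P(H) ≈ 0.404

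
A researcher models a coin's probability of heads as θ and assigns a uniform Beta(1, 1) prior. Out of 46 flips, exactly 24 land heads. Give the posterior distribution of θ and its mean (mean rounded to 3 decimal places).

Posterior: Beta(25, 23); mean ≈ 0.521

Observing 24 successes and 22 failures updates Beta(1, 1) by adding the success and failure counts to the two shape parameters: α = 1+24 = 25, β = 1+22 = 23.
Posterior mean = α/(α+β) = 25/48 = 0.521.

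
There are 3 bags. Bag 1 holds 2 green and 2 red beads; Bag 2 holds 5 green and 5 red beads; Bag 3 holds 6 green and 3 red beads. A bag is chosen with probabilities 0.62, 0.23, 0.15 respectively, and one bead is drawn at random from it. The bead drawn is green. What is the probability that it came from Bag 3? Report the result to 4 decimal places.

Tabulate prior·likelihood by source: [1] prior 0.62, lik 0.5, product 0.3100; [2] prior 0.23, lik 0.5, product 0.1150; [3] prior 0.15, lik 0.6667, product 0.1000.
Normalizing constant = 0.52500; the posterior for Bag 3 is its product over the sum, 0.1000/0.52500 = 0.1905.

Posterior probability ≈ 0.1905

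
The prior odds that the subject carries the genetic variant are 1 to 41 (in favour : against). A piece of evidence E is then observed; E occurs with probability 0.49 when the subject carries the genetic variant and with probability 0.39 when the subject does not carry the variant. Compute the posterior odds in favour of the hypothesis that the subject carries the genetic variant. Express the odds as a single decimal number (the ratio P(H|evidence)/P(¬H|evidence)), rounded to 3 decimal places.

Posterior odds ≈ 0.031

Prior odds = 1/41 = 0.024390.
Likelihood ratio for E = 0.49/0.39 = 1.2564.
Posterior odds = prior odds × LR = 0.030644.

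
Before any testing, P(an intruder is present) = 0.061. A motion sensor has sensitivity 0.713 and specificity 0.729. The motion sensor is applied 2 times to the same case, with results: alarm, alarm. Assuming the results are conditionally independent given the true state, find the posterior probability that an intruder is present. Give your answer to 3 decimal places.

With H the event that an intruder is present, the joint likelihood of the observed sequence is P(data|H) = 0.713·0.713 = 0.50837 and P(data|¬H) = 0.271·0.271 = 0.073441.
Bayes: P(H|data) = 0.061·0.50837 / (0.061·0.50837 + 0.939·0.073441) = 0.031011/0.099972 = 0.3102.

Posterior P(H) ≈ 0.310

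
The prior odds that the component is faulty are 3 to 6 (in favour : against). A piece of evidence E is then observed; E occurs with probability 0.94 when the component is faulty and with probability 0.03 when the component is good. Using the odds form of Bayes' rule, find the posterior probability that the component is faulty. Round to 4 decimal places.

Posterior probability ≈ 0.9400

Prior odds = 3/6 = 0.50000.
Likelihood ratio for E = 0.94/0.03 = 31.333.
Posterior odds = prior odds × LR = 15.667.
Posterior probability = odds/(1+odds) = 15.667/16.667 = 0.9400.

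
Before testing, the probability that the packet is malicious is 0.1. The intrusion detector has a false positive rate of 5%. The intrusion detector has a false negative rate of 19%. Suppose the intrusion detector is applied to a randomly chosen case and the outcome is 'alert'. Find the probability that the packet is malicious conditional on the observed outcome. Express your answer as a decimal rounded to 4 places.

P(H | E) ≈ 0.6429

Let H be the event that the packet is malicious. P(H) = 0.1, so P(¬H) = 0.9. With E the 'alert' result, P(E|H) = 0.81 and P(E|¬H) = 0.05.
P(E) = 0.81·0.1 + 0.05·0.9 = 0.081000 + 0.045000 = 0.12600.
By Bayes' theorem, P(H|E) = 0.081000 / 0.12600 = 0.6429.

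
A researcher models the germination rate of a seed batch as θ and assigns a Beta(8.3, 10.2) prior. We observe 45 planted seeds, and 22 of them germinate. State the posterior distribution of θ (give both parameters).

The binomial likelihood is conjugate to the Beta prior: with 22 successes and 23 failures, the posterior is Beta(8.3+22, 10.2+23) = Beta(30.3, 33.2).

Posterior: Beta(30.3, 33.2)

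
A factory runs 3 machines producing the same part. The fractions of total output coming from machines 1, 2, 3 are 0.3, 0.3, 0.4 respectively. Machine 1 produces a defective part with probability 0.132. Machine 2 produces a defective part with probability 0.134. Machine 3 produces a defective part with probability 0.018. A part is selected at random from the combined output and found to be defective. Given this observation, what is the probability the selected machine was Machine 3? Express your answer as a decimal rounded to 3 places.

Tabulate prior·likelihood by source: [1] prior 0.3, lik 0.132, product 0.03960; [2] prior 0.3, lik 0.134, product 0.04020; [3] prior 0.4, lik 0.018, product 0.007200.
Normalizing constant = 0.087000; the posterior for Machine 3 is its product over the sum, 0.007200/0.087000 = 0.083.

Posterior probability ≈ 0.083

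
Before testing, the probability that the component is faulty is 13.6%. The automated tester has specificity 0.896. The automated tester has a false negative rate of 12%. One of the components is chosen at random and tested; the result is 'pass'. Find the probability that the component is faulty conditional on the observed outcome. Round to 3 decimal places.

P(H | E) ≈ 0.021

Let H be the event that the component is faulty. P(H) = 0.136, so P(¬H) = 0.864. With E the 'pass' result, P(E|H) = 0.12 and P(E|¬H) = 0.896.
P(E) = 0.12·0.136 + 0.896·0.864 = 0.016320 + 0.77414 = 0.79046.
By Bayes' theorem, P(H|E) = 0.016320 / 0.79046 = 0.021.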